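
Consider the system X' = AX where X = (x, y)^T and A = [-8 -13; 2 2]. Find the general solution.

x(t) = 2K_1e^(-3t)sin(t) - 3K_1e^(-3t)cos(t) - 3K_2e^(-3t)sin(t) - 2K_2e^(-3t)cos(t), y(t) = -K_1e^(-3t)sin(t) + K_1e^(-3t)cos(t) + K_2e^(-3t)sin(t) + K_2e^(-3t)cos(t)

Coefficient matrix A = [[-8, -13], [2, 2]].
Characteristic polynomial det(A - λI) = λ^2 + 6λ + 10 = 0.
Eigenvalues λ = -3 ± i (complex conjugate pair).
For λ=-3+i: an eigenvector is (-3,1) - i(2,-1) = (-3 - 2i, 1 + i).
A real fundamental pair from Re and Im of e^((-3+i)t)v: X_1 = e^(-3t)(cos(t)·(-3,1) + sin(t)·(2,-1)), X_2 = e^(-3t)(sin(t)·(-3,1) - cos(t)·(2,-1)).
General solution: K_1X_1 + K_2X_2.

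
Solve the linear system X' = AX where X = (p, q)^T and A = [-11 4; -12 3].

p(t) = -2C_1e^(-5t) - C_2e^(-3t), q(t) = -3C_1e^(-5t) - 2C_2e^(-3t)

Coefficient matrix A = [[-11, 4], [-12, 3]].
Characteristic polynomial det(A - λI) = λ^2 + 8λ + 15 = 0.
Eigenvalues λ = -5, -3.
For λ=-5: (A-λI) row 1 is [-6, 4], so an eigenvector is (-2, -3).
For λ=-3: (A-λI) row 1 is [-8, 4], so an eigenvector is (-1, -2).
General solution: C_1e^(-5t)(-2,-3) + C_2e^(-3t)(-1,-2).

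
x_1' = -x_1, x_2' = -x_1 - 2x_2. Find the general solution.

x_1(t) = K_1e^(-t), x_2(t) = -K_1e^(-t) + K_2e^(-2t)

Coefficient matrix A = [[-1, 0], [-1, -2]].
Characteristic polynomial det(A - λI) = λ^2 + 3λ + 2 = 0.
Eigenvalues λ = -1, -2.
For λ=-1: (A-λI) row 2 is [-1, -1], so an eigenvector is (1, -1).
For λ=-2: (A-λI) row 1 is [1, 0], so an eigenvector is (0, 1).
General solution: K_1e^(-t)(1,-1) + K_2e^(-2t)(0,1).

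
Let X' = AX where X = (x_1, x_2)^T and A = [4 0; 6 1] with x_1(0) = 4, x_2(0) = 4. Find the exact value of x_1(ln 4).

1024

A = [[4,0],[6,1]]; eigenvalues λ = 1, 4.
Eigenvectors: (0,-1) for λ=1, (-1,-2) for λ=4.
From the initial condition, c_1 = 4, c_2 = -4.
x_1(ln 4) = (4)(4^1)(0) + (-4)(4^4)(-1) = 1024.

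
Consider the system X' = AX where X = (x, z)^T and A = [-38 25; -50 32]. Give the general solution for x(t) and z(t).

x(t) = -c_1e^(-3t)sin(5t) - 2c_1e^(-3t)cos(5t) - 2c_2e^(-3t)sin(5t) + c_2e^(-3t)cos(5t), z(t) = -c_1e^(-3t)sin(5t) - 3c_1e^(-3t)cos(5t) - 3c_2e^(-3t)sin(5t) + c_2e^(-3t)cos(5t)

Coefficient matrix A = [[-38, 25], [-50, 32]].
Characteristic polynomial det(A - λI) = λ^2 + 6λ + 34 = 0.
Eigenvalues λ = -3 ± 5i (complex conjugate pair).
For λ=-3+5i: an eigenvector is (-2,-3) - i(-1,-1) = (-2 + i, -3 + i).
A real fundamental pair from Re and Im of e^((-3+5i)t)v: X_1 = e^(-3t)(cos(5t)·(-2,-3) + sin(5t)·(-1,-1)), X_2 = e^(-3t)(sin(5t)·(-2,-3) - cos(5t)·(-1,-1)).
General solution: c_1X_1 + c_2X_2.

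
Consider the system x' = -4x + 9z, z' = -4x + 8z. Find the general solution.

Coefficient matrix A = [[-4, 9], [-4, 8]].
Characteristic polynomial det(A - λI) = λ^2 - 4λ + 4 = 0.
Single eigenvalue λ = 2 with algebraic multiplicity 2.
Eigenvector v = (-3,-2); generalized eigenvector w with (A-λI)w=v is (-1,-1).
General solution: e^(2t)[c_1·v + c_2·(t·v + w)].

x(t) = -3c_1e^(2t) - 3c_2te^(2t) - c_2e^(2t), z(t) = -2c_1e^(2t) - 2c_2te^(2t) - c_2e^(2t)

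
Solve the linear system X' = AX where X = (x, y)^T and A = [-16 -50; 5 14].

Coefficient matrix A = [[-16, -50], [5, 14]].
Characteristic polynomial det(A - λI) = λ^2 + 2λ + 26 = 0.
Eigenvalues λ = -1 ± 5i (complex conjugate pair).
For λ=-1+5i: an eigenvector is (1,0) - i(-3,1) = (1 + 3i, 0 - i).
A real fundamental pair from Re and Im of e^((-1+5i)t)v: X_1 = e^(-t)(cos(5t)·(1,0) + sin(5t)·(-3,1)), X_2 = e^(-t)(sin(5t)·(1,0) - cos(5t)·(-3,1)).
General solution: C_1X_1 + C_2X_2.

x(t) = -3C_1e^(-t)sin(5t) + C_1e^(-t)cos(5t) + C_2e^(-t)sin(5t) + 3C_2e^(-t)cos(5t), y(t) = C_1e^(-t)sin(5t) - C_2e^(-t)cos(5t)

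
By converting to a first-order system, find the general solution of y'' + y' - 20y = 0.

y(t) = c_1e^(-5t) + c_2e^(4t)

Let x_1 = y, x_2 = y'. Then x_1' = x_2 and x_2' = 20x_1 - x_2.
A = [[0,1],[20,-1]]; det(A-λI) = λ^2 + λ - 20.
Eigenvalues λ = -5, 4 with eigenvectors (1,-5), (1,4).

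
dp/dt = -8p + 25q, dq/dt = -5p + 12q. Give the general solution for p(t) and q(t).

p(t) = 2c_1e^(2t)sin(5t) - c_1e^(2t)cos(5t) - c_2e^(2t)sin(5t) - 2c_2e^(2t)cos(5t), q(t) = c_1e^(2t)sin(5t) - c_2e^(2t)cos(5t)

Coefficient matrix A = [[-8, 25], [-5, 12]].
Characteristic polynomial det(A - λI) = λ^2 - 4λ + 29 = 0.
Eigenvalues λ = 2 ± 5i (complex conjugate pair).
For λ=2+5i: an eigenvector is (-1,0) - i(2,1) = (-1 - 2i, 0 - i).
A real fundamental pair from Re and Im of e^((2+5i)t)v: X_1 = e^(2t)(cos(5t)·(-1,0) + sin(5t)·(2,1)), X_2 = e^(2t)(sin(5t)·(-1,0) - cos(5t)·(2,1)).
General solution: c_1X_1 + c_2X_2.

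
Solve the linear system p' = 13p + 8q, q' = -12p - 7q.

Coefficient matrix A = [[13, 8], [-12, -7]].
Characteristic polynomial det(A - λI) = λ^2 - 6λ + 5 = 0.
Eigenvalues λ = 5, 1.
For λ=5: (A-λI) row 1 is [8, 8], so an eigenvector is (-1, 1).
For λ=1: (A-λI) row 1 is [12, 8], so an eigenvector is (2, -3).
General solution: C_1e^(5t)(-1,1) + C_2e^(t)(2,-3).

p(t) = -C_1e^(5t) + 2C_2e^(t), q(t) = C_1e^(5t) - 3C_2e^(t)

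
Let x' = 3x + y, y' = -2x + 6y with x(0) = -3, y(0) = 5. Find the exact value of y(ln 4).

A = [[3,1],[-2,6]]; eigenvalues λ = 4, 5.
Eigenvectors: (-1,-1) for λ=4, (1,2) for λ=5.
From the initial condition, c_1 = 11, c_2 = 8.
y(ln 4) = (11)(4^4)(-1) + (8)(4^5)(2) = 13568.

13568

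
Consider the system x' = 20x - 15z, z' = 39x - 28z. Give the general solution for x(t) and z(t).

Coefficient matrix A = [[20, -15], [39, -28]].
Characteristic polynomial det(A - λI) = λ^2 + 8λ + 25 = 0.
Eigenvalues λ = -4 ± 3i (complex conjugate pair).
For λ=-4+3i: an eigenvector is (2,3) - i(1,2) = (2 - i, 3 - 2i).
A real fundamental pair from Re and Im of e^((-4+3i)t)v: X_1 = e^(-4t)(cos(3t)·(2,3) + sin(3t)·(1,2)), X_2 = e^(-4t)(sin(3t)·(2,3) - cos(3t)·(1,2)).
General solution: K_1X_1 + K_2X_2.

x(t) = K_1e^(-4t)sin(3t) + 2K_1e^(-4t)cos(3t) + 2K_2e^(-4t)sin(3t) - K_2e^(-4t)cos(3t), z(t) = 2K_1e^(-4t)sin(3t) + 3K_1e^(-4t)cos(3t) + 3K_2e^(-4t)sin(3t) - 2K_2e^(-4t)cos(3t)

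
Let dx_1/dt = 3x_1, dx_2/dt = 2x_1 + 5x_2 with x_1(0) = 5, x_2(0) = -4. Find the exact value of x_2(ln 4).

704

A = [[3,0],[2,5]]; eigenvalues λ = 3, 5.
Eigenvectors: (-1,1) for λ=3, (0,-1) for λ=5.
From the initial condition, c_1 = -5, c_2 = -1.
x_2(ln 4) = (-5)(4^3)(1) + (-1)(4^5)(-1) = 704.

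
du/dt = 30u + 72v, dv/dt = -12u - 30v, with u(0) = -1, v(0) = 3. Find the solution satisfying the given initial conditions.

Coefficient matrix A = [[30, 72], [-12, -30]].
Characteristic polynomial det(A - λI) = λ^2 - 36 = 0.
Eigenvalues λ = 6, -6.
For λ=6: (A-λI) row 1 is [24, 72], so an eigenvector is (-3, 1).
For λ=-6: (A-λI) row 1 is [36, 72], so an eigenvector is (2, -1).
General solution: K_1e^(6t)(-3,1) + K_2e^(-6t)(2,-1).
Applying u(0)=-1, v(0)=3 gives K_1=-5, K_2=-8.

u(t) = 15e^(6t) - 16e^(-6t), v(t) = -5e^(6t) + 8e^(-6t)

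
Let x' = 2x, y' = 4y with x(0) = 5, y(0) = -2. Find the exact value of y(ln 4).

A = [[2,0],[0,4]]; eigenvalues λ = 4, 2.
Eigenvectors: (0,1) for λ=4, (-1,0) for λ=2.
From the initial condition, c_1 = -2, c_2 = -5.
y(ln 4) = (-2)(4^4)(1) + (-5)(4^2)(0) = -512.

-512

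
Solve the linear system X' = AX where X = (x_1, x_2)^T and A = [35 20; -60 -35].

Coefficient matrix A = [[35, 20], [-60, -35]].
Characteristic polynomial det(A - λI) = λ^2 - 25 = 0.
Eigenvalues λ = 5, -5.
For λ=5: (A-λI) row 1 is [30, 20], so an eigenvector is (-2, 3).
For λ=-5: (A-λI) row 1 is [40, 20], so an eigenvector is (-1, 2).
General solution: C_1e^(5t)(-2,3) + C_2e^(-5t)(-1,2).

x_1(t) = -2C_1e^(5t) - C_2e^(-5t), x_2(t) = 3C_1e^(5t) + 2C_2e^(-5t)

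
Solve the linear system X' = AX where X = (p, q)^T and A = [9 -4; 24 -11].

Coefficient matrix A = [[9, -4], [24, -11]].
Characteristic polynomial det(A - λI) = λ^2 + 2λ - 3 = 0.
Eigenvalues λ = -3, 1.
For λ=-3: (A-λI) row 1 is [12, -4], so an eigenvector is (1, 3).
For λ=1: (A-λI) row 1 is [8, -4], so an eigenvector is (1, 2).
General solution: C_1e^(-3t)(1,3) + C_2e^(t)(1,2).

p(t) = C_1e^(-3t) + C_2e^(t), q(t) = 3C_1e^(-3t) + 2C_2e^(t)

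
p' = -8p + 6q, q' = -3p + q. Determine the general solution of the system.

Coefficient matrix A = [[-8, 6], [-3, 1]].
Characteristic polynomial det(A - λI) = λ^2 + 7λ + 10 = 0.
Eigenvalues λ = -5, -2.
For λ=-5: (A-λI) row 1 is [-3, 6], so an eigenvector is (-2, -1).
For λ=-2: (A-λI) row 1 is [-6, 6], so an eigenvector is (1, 1).
General solution: C_1e^(-5t)(-2,-1) + C_2e^(-2t)(1,1).

p(t) = -2C_1e^(-5t) + C_2e^(-2t), q(t) = -C_1e^(-5t) + C_2e^(-2t)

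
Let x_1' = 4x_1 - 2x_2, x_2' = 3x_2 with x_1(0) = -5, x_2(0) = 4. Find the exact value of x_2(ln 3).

108

A = [[4,-2],[0,3]]; eigenvalues λ = 4, 3.
Eigenvectors: (1,0) for λ=4, (-2,-1) for λ=3.
From the initial condition, c_1 = -13, c_2 = -4.
x_2(ln 3) = (-13)(3^4)(0) + (-4)(3^3)(-1) = 108.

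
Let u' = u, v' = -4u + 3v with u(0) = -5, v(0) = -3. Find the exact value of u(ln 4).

A = [[1,0],[-4,3]]; eigenvalues λ = 1, 3.
Eigenvectors: (-1,-2) for λ=1, (0,-1) for λ=3.
From the initial condition, c_1 = 5, c_2 = -7.
u(ln 4) = (5)(4^1)(-1) + (-7)(4^3)(0) = -20.

-20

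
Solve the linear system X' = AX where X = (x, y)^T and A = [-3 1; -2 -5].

Coefficient matrix A = [[-3, 1], [-2, -5]].
Characteristic polynomial det(A - λI) = λ^2 + 8λ + 17 = 0.
Eigenvalues λ = -4 ± i (complex conjugate pair).
For λ=-4+i: an eigenvector is (-1,1) - i(0,1) = (-1, 1 - i).
A real fundamental pair from Re and Im of e^((-4+i)t)v: X_1 = e^(-4t)(cos(t)·(-1,1) + sin(t)·(0,1)), X_2 = e^(-4t)(sin(t)·(-1,1) - cos(t)·(0,1)).
General solution: c_1X_1 + c_2X_2.

x(t) = -c_1e^(-4t)cos(t) - c_2e^(-4t)sin(t), y(t) = c_1e^(-4t)sin(t) + c_1e^(-4t)cos(t) + c_2e^(-4t)sin(t) - c_2e^(-4t)cos(t)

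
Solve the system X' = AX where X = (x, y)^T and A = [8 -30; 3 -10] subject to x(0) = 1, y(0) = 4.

x(t) = -37e^(-t)sin(3t) + e^(-t)cos(3t), y(t) = -11e^(-t)sin(3t) + 4e^(-t)cos(3t)

Coefficient matrix A = [[8, -30], [3, -10]].
Characteristic polynomial det(A - λI) = λ^2 + 2λ + 10 = 0.
Eigenvalues λ = -1 ± 3i (complex conjugate pair).
For λ=-1+3i: an eigenvector is (-3,-1) - i(1,0) = (-3 - i, -1).
A real fundamental pair from Re and Im of e^((-1+3i)t)v: X_1 = e^(-t)(cos(3t)·(-3,-1) + sin(3t)·(1,0)), X_2 = e^(-t)(sin(3t)·(-3,-1) - cos(3t)·(1,0)).
General solution: c_1X_1 + c_2X_2.
Applying x(0)=1, y(0)=4 gives c_1=-4, c_2=11.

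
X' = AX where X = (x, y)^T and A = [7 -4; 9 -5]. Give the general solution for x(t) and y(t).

Coefficient matrix A = [[7, -4], [9, -5]].
Characteristic polynomial det(A - λI) = λ^2 - 2λ + 1 = 0.
Single eigenvalue λ = 1 with algebraic multiplicity 2.
Eigenvector v = (2,3); generalized eigenvector w with (A-λI)w=v is (1,1).
General solution: e^(t)[K_1·v + K_2·(t·v + w)].

x(t) = 2K_1e^(t) + 2K_2te^(t) + K_2e^(t), y(t) = 3K_1e^(t) + 3K_2te^(t) + K_2e^(t)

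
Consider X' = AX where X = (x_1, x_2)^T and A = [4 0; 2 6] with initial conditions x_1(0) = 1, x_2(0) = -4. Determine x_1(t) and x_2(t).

x_1(t) = e^(4t), x_2(t) = -3e^(6t) - e^(4t)

Coefficient matrix A = [[4, 0], [2, 6]].
Characteristic polynomial det(A - λI) = λ^2 - 10λ + 24 = 0.
Eigenvalues λ = 6, 4.
For λ=6: (A-λI) row 1 is [-2, 0], so an eigenvector is (0, 1).
For λ=4: (A-λI) row 2 is [2, 2], so an eigenvector is (-1, 1).
General solution: C_1e^(6t)(0,1) + C_2e^(4t)(-1,1).
Applying x_1(0)=1, x_2(0)=-4 gives C_1=-3, C_2=-1.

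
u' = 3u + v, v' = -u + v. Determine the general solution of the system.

u(t) = C_1e^(2t) + C_2te^(2t) + 2C_2e^(2t), v(t) = -C_1e^(2t) - C_2te^(2t) - C_2e^(2t)

Coefficient matrix A = [[3, 1], [-1, 1]].
Characteristic polynomial det(A - λI) = λ^2 - 4λ + 4 = 0.
Single eigenvalue λ = 2 with algebraic multiplicity 2.
Eigenvector v = (1,-1); generalized eigenvector w with (A-λI)w=v is (2,-1).
General solution: e^(2t)[C_1·v + C_2·(t·v + w)].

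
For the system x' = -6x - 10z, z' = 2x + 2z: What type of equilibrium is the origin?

A = [[-6,-10],[2,2]]; det(A-λI) = λ^2 + 4λ + 8.
λ = -2 ± 2i: negative real part.

stable spiral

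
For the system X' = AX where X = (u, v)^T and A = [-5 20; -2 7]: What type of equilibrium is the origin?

A = [[-5,20],[-2,7]]; det(A-λI) = λ^2 - 2λ + 5.
λ = 1 ± 2i: positive real part.

unstable spiral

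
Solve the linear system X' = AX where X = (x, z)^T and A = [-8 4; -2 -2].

Coefficient matrix A = [[-8, 4], [-2, -2]].
Characteristic polynomial det(A - λI) = λ^2 + 10λ + 24 = 0.
Eigenvalues λ = -4, -6.
For λ=-4: (A-λI) row 1 is [-4, 4], so an eigenvector is (1, 1).
For λ=-6: (A-λI) row 1 is [-2, 4], so an eigenvector is (-2, -1).
General solution: K_1e^(-4t)(1,1) + K_2e^(-6t)(-2,-1).

x(t) = K_1e^(-4t) - 2K_2e^(-6t), z(t) = K_1e^(-4t) - K_2e^(-6t)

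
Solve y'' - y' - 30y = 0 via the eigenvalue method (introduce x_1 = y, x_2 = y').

y(t) = K_1e^(-5t) + K_2e^(6t)

Let x_1 = y, x_2 = y'. Then x_1' = x_2 and x_2' = 30x_1 + x_2.
A = [[0,1],[30,1]]; det(A-λI) = λ^2 - λ - 30.
Eigenvalues λ = -5, 6 with eigenvectors (1,-5), (1,6).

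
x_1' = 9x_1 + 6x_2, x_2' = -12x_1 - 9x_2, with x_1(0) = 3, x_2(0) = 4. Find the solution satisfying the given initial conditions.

x_1(t) = 10e^(3t) - 7e^(-3t), x_2(t) = -10e^(3t) + 14e^(-3t)

Coefficient matrix A = [[9, 6], [-12, -9]].
Characteristic polynomial det(A - λI) = λ^2 - 9 = 0.
Eigenvalues λ = 3, -3.
For λ=3: (A-λI) row 1 is [6, 6], so an eigenvector is (-1, 1).
For λ=-3: (A-λI) row 1 is [12, 6], so an eigenvector is (-1, 2).
General solution: C_1e^(3t)(-1,1) + C_2e^(-3t)(-1,2).
Applying x_1(0)=3, x_2(0)=4 gives C_1=-10, C_2=7.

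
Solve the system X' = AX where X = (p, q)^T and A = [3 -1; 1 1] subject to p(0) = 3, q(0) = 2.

Coefficient matrix A = [[3, -1], [1, 1]].
Characteristic polynomial det(A - λI) = λ^2 - 4λ + 4 = 0.
Single eigenvalue λ = 2 with algebraic multiplicity 2.
Eigenvector v = (-1,-1); generalized eigenvector w with (A-λI)w=v is (2,3).
General solution: e^(2t)[c_1·v + c_2·(t·v + w)].
Applying p(0)=3, q(0)=2 gives c_1=-5, c_2=-1.

p(t) = te^(2t) + 3e^(2t), q(t) = te^(2t) + 2e^(2t)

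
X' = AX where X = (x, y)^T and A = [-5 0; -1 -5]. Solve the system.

Coefficient matrix A = [[-5, 0], [-1, -5]].
Characteristic polynomial det(A - λI) = λ^2 + 10λ + 25 = 0.
Single eigenvalue λ = -5 with algebraic multiplicity 2.
Eigenvector v = (0,1); generalized eigenvector w with (A-λI)w=v is (-1,-3).
General solution: e^(-5t)[K_1·v + K_2·(t·v + w)].

x(t) = -K_2e^(-5t), y(t) = K_1e^(-5t) + K_2te^(-5t) - 3K_2e^(-5t)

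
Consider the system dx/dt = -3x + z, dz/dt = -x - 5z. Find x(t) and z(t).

x(t) = -c_1e^(-4t) - c_2te^(-4t) + c_2e^(-4t), z(t) = c_1e^(-4t) + c_2te^(-4t) - 2c_2e^(-4t)

Coefficient matrix A = [[-3, 1], [-1, -5]].
Characteristic polynomial det(A - λI) = λ^2 + 8λ + 16 = 0.
Single eigenvalue λ = -4 with algebraic multiplicity 2.
Eigenvector v = (-1,1); generalized eigenvector w with (A-λI)w=v is (1,-2).
General solution: e^(-4t)[c_1·v + c_2·(t·v + w)].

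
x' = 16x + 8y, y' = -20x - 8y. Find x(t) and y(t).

x(t) = -C_1e^(4t)sin(4t) - C_1e^(4t)cos(4t) - C_2e^(4t)sin(4t) + C_2e^(4t)cos(4t), y(t) = 2C_1e^(4t)sin(4t) + C_1e^(4t)cos(4t) + C_2e^(4t)sin(4t) - 2C_2e^(4t)cos(4t)

Coefficient matrix A = [[16, 8], [-20, -8]].
Characteristic polynomial det(A - λI) = λ^2 - 8λ + 32 = 0.
Eigenvalues λ = 4 ± 4i (complex conjugate pair).
For λ=4+4i: an eigenvector is (-1,1) - i(-1,2) = (-1 + i, 1 - 2i).
A real fundamental pair from Re and Im of e^((4+4i)t)v: X_1 = e^(4t)(cos(4t)·(-1,1) + sin(4t)·(-1,2)), X_2 = e^(4t)(sin(4t)·(-1,1) - cos(4t)·(-1,2)).
General solution: C_1X_1 + C_2X_2.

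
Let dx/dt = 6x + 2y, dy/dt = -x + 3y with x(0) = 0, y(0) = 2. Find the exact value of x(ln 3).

A = [[6,2],[-1,3]]; eigenvalues λ = 5, 4.
Eigenvectors: (-2,1) for λ=5, (-1,1) for λ=4.
From the initial condition, c_1 = -2, c_2 = 4.
x(ln 3) = (-2)(3^5)(-2) + (4)(3^4)(-1) = 648.

648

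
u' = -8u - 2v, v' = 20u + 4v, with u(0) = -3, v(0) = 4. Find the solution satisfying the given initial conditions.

Coefficient matrix A = [[-8, -2], [20, 4]].
Characteristic polynomial det(A - λI) = λ^2 + 4λ + 8 = 0.
Eigenvalues λ = -2 ± 2i (complex conjugate pair).
For λ=-2+2i: an eigenvector is (-1,3) - i(0,-1) = (-1, 3 + i).
A real fundamental pair from Re and Im of e^((-2+2i)t)v: X_1 = e^(-2t)(cos(2t)·(-1,3) + sin(2t)·(0,-1)), X_2 = e^(-2t)(sin(2t)·(-1,3) - cos(2t)·(0,-1)).
General solution: K_1X_1 + K_2X_2.
Applying u(0)=-3, v(0)=4 gives K_1=3, K_2=-5.

u(t) = 5e^(-2t)sin(2t) - 3e^(-2t)cos(2t), v(t) = -18e^(-2t)sin(2t) + 4e^(-2t)cos(2t)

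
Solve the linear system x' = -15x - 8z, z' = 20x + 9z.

x(t) = -K_1e^(-3t)sin(4t) - K_1e^(-3t)cos(4t) - K_2e^(-3t)sin(4t) + K_2e^(-3t)cos(4t), z(t) = K_1e^(-3t)sin(4t) + 2K_1e^(-3t)cos(4t) + 2K_2e^(-3t)sin(4t) - K_2e^(-3t)cos(4t)

Coefficient matrix A = [[-15, -8], [20, 9]].
Characteristic polynomial det(A - λI) = λ^2 + 6λ + 25 = 0.
Eigenvalues λ = -3 ± 4i (complex conjugate pair).
For λ=-3+4i: an eigenvector is (-1,2) - i(-1,1) = (-1 + i, 2 - i).
A real fundamental pair from Re and Im of e^((-3+4i)t)v: X_1 = e^(-3t)(cos(4t)·(-1,2) + sin(4t)·(-1,1)), X_2 = e^(-3t)(sin(4t)·(-1,2) - cos(4t)·(-1,1)).
General solution: K_1X_1 + K_2X_2.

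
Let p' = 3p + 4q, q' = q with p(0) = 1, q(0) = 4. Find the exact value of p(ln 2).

56

A = [[3,4],[0,1]]; eigenvalues λ = 1, 3.
Eigenvectors: (2,-1) for λ=1, (1,0) for λ=3.
From the initial condition, c_1 = -4, c_2 = 9.
p(ln 2) = (-4)(2^1)(2) + (9)(2^3)(1) = 56.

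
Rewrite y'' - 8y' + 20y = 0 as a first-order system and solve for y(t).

Let x_1 = y, x_2 = y'. Then x_1' = x_2 and x_2' = -20x_1 + 8x_2.
A = [[0,1],[-20,8]]; det(A-λI) = λ^2 - 8λ + 20.
Eigenvalues λ = 4 ± 2i.

y(t) = K_1e^(4t)cos(2t) + K_2e^(4t)sin(2t)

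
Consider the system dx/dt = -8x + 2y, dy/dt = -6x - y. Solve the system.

x(t) = 2c_1e^(-5t) - c_2e^(-4t), y(t) = 3c_1e^(-5t) - 2c_2e^(-4t)

Coefficient matrix A = [[-8, 2], [-6, -1]].
Characteristic polynomial det(A - λI) = λ^2 + 9λ + 20 = 0.
Eigenvalues λ = -5, -4.
For λ=-5: (A-λI) row 1 is [-3, 2], so an eigenvector is (2, 3).
For λ=-4: (A-λI) row 1 is [-4, 2], so an eigenvector is (-1, -2).
General solution: c_1e^(-5t)(2,3) + c_2e^(-4t)(-1,-2).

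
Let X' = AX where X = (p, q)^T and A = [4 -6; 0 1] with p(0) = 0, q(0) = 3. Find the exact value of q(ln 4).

A = [[4,-6],[0,1]]; eigenvalues λ = 1, 4.
Eigenvectors: (-2,-1) for λ=1, (1,0) for λ=4.
From the initial condition, c_1 = -3, c_2 = -6.
q(ln 4) = (-3)(4^1)(-1) + (-6)(4^4)(0) = 12.

12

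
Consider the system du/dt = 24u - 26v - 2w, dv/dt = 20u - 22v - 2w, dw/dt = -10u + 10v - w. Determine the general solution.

Coefficient matrix A = [[24, -26, -2], [20, -22, -2], [-10, 10, -1]].
det(A - λI) = 0 gives eigenvalues λ = -2, 4, -1.
For λ=-2: eigenvector (1,1,0).
For λ=4: eigenvector (-5,-4,2).
For λ=-1: eigenvector (-2,-2,1).
General solution: c_1e^(-2t)(1,1,0) + c_2e^(4t)(-5,-4,2) + c_3e^(-t)(-2,-2,1).

u(t) = c_1e^(-2t) - 5c_2e^(4t) - 2c_3e^(-t), v(t) = c_1e^(-2t) - 4c_2e^(4t) - 2c_3e^(-t), w(t) = 2c_2e^(4t) + c_3e^(-t)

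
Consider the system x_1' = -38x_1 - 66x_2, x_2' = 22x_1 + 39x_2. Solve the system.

Coefficient matrix A = [[-38, -66], [22, 39]].
Characteristic polynomial det(A - λI) = λ^2 - λ - 30 = 0.
Eigenvalues λ = -5, 6.
For λ=-5: (A-λI) row 1 is [-33, -66], so an eigenvector is (-2, 1).
For λ=6: (A-λI) row 1 is [-44, -66], so an eigenvector is (3, -2).
General solution: C_1e^(-5t)(-2,1) + C_2e^(6t)(3,-2).

x_1(t) = -2C_1e^(-5t) + 3C_2e^(6t), x_2(t) = C_1e^(-5t) - 2C_2e^(6t)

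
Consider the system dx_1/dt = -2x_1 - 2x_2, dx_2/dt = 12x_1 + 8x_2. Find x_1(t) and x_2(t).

Coefficient matrix A = [[-2, -2], [12, 8]].
Characteristic polynomial det(A - λI) = λ^2 - 6λ + 8 = 0.
Eigenvalues λ = 2, 4.
For λ=2: (A-λI) row 1 is [-4, -2], so an eigenvector is (-1, 2).
For λ=4: (A-λI) row 1 is [-6, -2], so an eigenvector is (1, -3).
General solution: K_1e^(2t)(-1,2) + K_2e^(4t)(1,-3).

x_1(t) = -K_1e^(2t) + K_2e^(4t), x_2(t) = 2K_1e^(2t) - 3K_2e^(4t)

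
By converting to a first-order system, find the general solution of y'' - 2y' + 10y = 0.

y(t) = C_1e^(t)cos(3t) + C_2e^(t)sin(3t)

Let x_1 = y, x_2 = y'. Then x_1' = x_2 and x_2' = -10x_1 + 2x_2.
A = [[0,1],[-10,2]]; det(A-λI) = λ^2 - 2λ + 10.
Eigenvalues λ = 1 ± 3i.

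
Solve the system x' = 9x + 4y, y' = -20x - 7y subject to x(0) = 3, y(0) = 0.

Coefficient matrix A = [[9, 4], [-20, -7]].
Characteristic polynomial det(A - λI) = λ^2 - 2λ + 17 = 0.
Eigenvalues λ = 1 ± 4i (complex conjugate pair).
For λ=1+4i: an eigenvector is (0,1) - i(1,-2) = (0 - i, 1 + 2i).
A real fundamental pair from Re and Im of e^((1+4i)t)v: X_1 = e^(t)(cos(4t)·(0,1) + sin(4t)·(1,-2)), X_2 = e^(t)(sin(4t)·(0,1) - cos(4t)·(1,-2)).
General solution: K_1X_1 + K_2X_2.
Applying x(0)=3, y(0)=0 gives K_1=6, K_2=-3.

x(t) = 6e^(t)sin(4t) + 3e^(t)cos(4t), y(t) = -15e^(t)sin(4t)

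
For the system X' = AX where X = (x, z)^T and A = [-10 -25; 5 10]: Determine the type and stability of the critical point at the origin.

A = [[-10,-25],[5,10]]; det(A-λI) = λ^2 + 25.
λ = 0 ± 5i: zero real part.

center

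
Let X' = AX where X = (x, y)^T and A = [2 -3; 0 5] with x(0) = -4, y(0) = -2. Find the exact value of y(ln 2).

-64

A = [[2,-3],[0,5]]; eigenvalues λ = 2, 5.
Eigenvectors: (-1,0) for λ=2, (-1,1) for λ=5.
From the initial condition, c_1 = 6, c_2 = -2.
y(ln 2) = (6)(2^2)(0) + (-2)(2^5)(1) = -64.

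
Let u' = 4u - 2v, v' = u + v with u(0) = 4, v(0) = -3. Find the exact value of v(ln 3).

A = [[4,-2],[1,1]]; eigenvalues λ = 2, 3.
Eigenvectors: (1,1) for λ=2, (2,1) for λ=3.
From the initial condition, c_1 = -10, c_2 = 7.
v(ln 3) = (-10)(3^2)(1) + (7)(3^3)(1) = 99.

99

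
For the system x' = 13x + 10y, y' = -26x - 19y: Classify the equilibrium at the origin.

A = [[13,10],[-26,-19]]; det(A-λI) = λ^2 + 6λ + 13.
λ = -3 ± 2i: negative real part.

stable spiral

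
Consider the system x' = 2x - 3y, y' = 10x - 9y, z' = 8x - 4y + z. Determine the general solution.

Coefficient matrix A = [[2, -3, 0], [10, -9, 0], [8, -4, 1]].
det(A - λI) = 0 gives eigenvalues λ = -4, -3, 1.
For λ=-4: eigenvector (1,2,0).
For λ=-3: eigenvector (-3,-5,1).
For λ=1: eigenvector (0,0,1).
General solution: K_1e^(-4t)(1,2,0) + K_2e^(-3t)(-3,-5,1) + K_3e^(t)(0,0,1).

x(t) = K_1e^(-4t) - 3K_2e^(-3t), y(t) = 2K_1e^(-4t) - 5K_2e^(-3t), z(t) = K_2e^(-3t) + K_3e^(t)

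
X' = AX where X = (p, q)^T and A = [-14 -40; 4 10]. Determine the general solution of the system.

p(t) = -C_1e^(-2t)sin(4t) - 3C_1e^(-2t)cos(4t) - 3C_2e^(-2t)sin(4t) + C_2e^(-2t)cos(4t), q(t) = C_1e^(-2t)cos(4t) + C_2e^(-2t)sin(4t)

Coefficient matrix A = [[-14, -40], [4, 10]].
Characteristic polynomial det(A - λI) = λ^2 + 4λ + 20 = 0.
Eigenvalues λ = -2 ± 4i (complex conjugate pair).
For λ=-2+4i: an eigenvector is (-3,1) - i(-1,0) = (-3 + i, 1).
A real fundamental pair from Re and Im of e^((-2+4i)t)v: X_1 = e^(-2t)(cos(4t)·(-3,1) + sin(4t)·(-1,0)), X_2 = e^(-2t)(sin(4t)·(-3,1) - cos(4t)·(-1,0)).
General solution: C_1X_1 + C_2X_2.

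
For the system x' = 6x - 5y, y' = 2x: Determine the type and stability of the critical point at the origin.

unstable spiral

A = [[6,-5],[2,0]]; det(A-λI) = λ^2 - 6λ + 10.
λ = 3 ± i: positive real part.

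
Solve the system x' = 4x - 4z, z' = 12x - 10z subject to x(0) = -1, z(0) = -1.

Coefficient matrix A = [[4, -4], [12, -10]].
Characteristic polynomial det(A - λI) = λ^2 + 6λ + 8 = 0.
Eigenvalues λ = -4, -2.
For λ=-4: (A-λI) row 1 is [8, -4], so an eigenvector is (-1, -2).
For λ=-2: (A-λI) row 1 is [6, -4], so an eigenvector is (-2, -3).
General solution: c_1e^(-4t)(-1,-2) + c_2e^(-2t)(-2,-3).
Applying x(0)=-1, z(0)=-1 gives c_1=-1, c_2=1.

x(t) = -2e^(-2t) + e^(-4t), z(t) = -3e^(-2t) + 2e^(-4t)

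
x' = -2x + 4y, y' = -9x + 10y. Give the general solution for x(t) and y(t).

x(t) = 2c_1e^(4t) + 2c_2te^(4t) + c_2e^(4t), y(t) = 3c_1e^(4t) + 3c_2te^(4t) + 2c_2e^(4t)

Coefficient matrix A = [[-2, 4], [-9, 10]].
Characteristic polynomial det(A - λI) = λ^2 - 8λ + 16 = 0.
Single eigenvalue λ = 4 with algebraic multiplicity 2.
Eigenvector v = (2,3); generalized eigenvector w with (A-λI)w=v is (1,2).
General solution: e^(4t)[c_1·v + c_2·(t·v + w)].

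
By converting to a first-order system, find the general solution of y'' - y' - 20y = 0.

y(t) = c_1e^(-4t) + c_2e^(5t)

Let x_1 = y, x_2 = y'. Then x_1' = x_2 and x_2' = 20x_1 + x_2.
A = [[0,1],[20,1]]; det(A-λI) = λ^2 - λ - 20.
Eigenvalues λ = -4, 5 with eigenvectors (1,-4), (1,5).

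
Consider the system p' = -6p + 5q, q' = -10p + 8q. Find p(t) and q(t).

Coefficient matrix A = [[-6, 5], [-10, 8]].
Characteristic polynomial det(A - λI) = λ^2 - 2λ + 2 = 0.
Eigenvalues λ = 1 ± i (complex conjugate pair).
For λ=1+i: an eigenvector is (2,3) - i(1,1) = (2 - i, 3 - i).
A real fundamental pair from Re and Im of e^((1+i)t)v: X_1 = e^(t)(cos(t)·(2,3) + sin(t)·(1,1)), X_2 = e^(t)(sin(t)·(2,3) - cos(t)·(1,1)).
General solution: K_1X_1 + K_2X_2.

p(t) = K_1e^(t)sin(t) + 2K_1e^(t)cos(t) + 2K_2e^(t)sin(t) - K_2e^(t)cos(t), q(t) = K_1e^(t)sin(t) + 3K_1e^(t)cos(t) + 3K_2e^(t)sin(t) - K_2e^(t)cos(t)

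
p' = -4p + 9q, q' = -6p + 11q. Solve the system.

p(t) = -3c_1e^(2t) - c_2e^(5t), q(t) = -2c_1e^(2t) - c_2e^(5t)

Coefficient matrix A = [[-4, 9], [-6, 11]].
Characteristic polynomial det(A - λI) = λ^2 - 7λ + 10 = 0.
Eigenvalues λ = 2, 5.
For λ=2: (A-λI) row 1 is [-6, 9], so an eigenvector is (-3, -2).
For λ=5: (A-λI) row 1 is [-9, 9], so an eigenvector is (-1, -1).
General solution: c_1e^(2t)(-3,-2) + c_2e^(5t)(-1,-1).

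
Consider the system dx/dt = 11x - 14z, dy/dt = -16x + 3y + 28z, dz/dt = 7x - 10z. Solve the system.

x(t) = c_1e^(-3t) - 2c_3e^(4t), y(t) = -2c_1e^(-3t) + c_2e^(3t) + 4c_3e^(4t), z(t) = c_1e^(-3t) - c_3e^(4t)

Coefficient matrix A = [[11, 0, -14], [-16, 3, 28], [7, 0, -10]].
det(A - λI) = 0 gives eigenvalues λ = -3, 3, 4.
For λ=-3: eigenvector (1,-2,1).
For λ=3: eigenvector (0,1,0).
For λ=4: eigenvector (-2,4,-1).
General solution: c_1e^(-3t)(1,-2,1) + c_2e^(3t)(0,1,0) + c_3e^(4t)(-2,4,-1).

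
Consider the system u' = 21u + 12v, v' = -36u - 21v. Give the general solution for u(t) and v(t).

u(t) = K_1e^(-3t) + 2K_2e^(3t), v(t) = -2K_1e^(-3t) - 3K_2e^(3t)

Coefficient matrix A = [[21, 12], [-36, -21]].
Characteristic polynomial det(A - λI) = λ^2 - 9 = 0.
Eigenvalues λ = -3, 3.
For λ=-3: (A-λI) row 1 is [24, 12], so an eigenvector is (1, -2).
For λ=3: (A-λI) row 1 is [18, 12], so an eigenvector is (2, -3).
General solution: K_1e^(-3t)(1,-2) + K_2e^(3t)(2,-3).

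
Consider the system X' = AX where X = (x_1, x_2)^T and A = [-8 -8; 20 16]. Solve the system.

x_1(t) = -C_1e^(4t)sin(4t) + C_1e^(4t)cos(4t) + C_2e^(4t)sin(4t) + C_2e^(4t)cos(4t), x_2(t) = 2C_1e^(4t)sin(4t) - C_1e^(4t)cos(4t) - C_2e^(4t)sin(4t) - 2C_2e^(4t)cos(4t)

Coefficient matrix A = [[-8, -8], [20, 16]].
Characteristic polynomial det(A - λI) = λ^2 - 8λ + 32 = 0.
Eigenvalues λ = 4 ± 4i (complex conjugate pair).
For λ=4+4i: an eigenvector is (1,-1) - i(-1,2) = (1 + i, -1 - 2i).
A real fundamental pair from Re and Im of e^((4+4i)t)v: X_1 = e^(4t)(cos(4t)·(1,-1) + sin(4t)·(-1,2)), X_2 = e^(4t)(sin(4t)·(1,-1) - cos(4t)·(-1,2)).
General solution: C_1X_1 + C_2X_2.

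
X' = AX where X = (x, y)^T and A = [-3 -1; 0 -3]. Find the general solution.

x(t) = K_1e^(-3t) + K_2te^(-3t) + K_2e^(-3t), y(t) = -K_2e^(-3t)

Coefficient matrix A = [[-3, -1], [0, -3]].
Characteristic polynomial det(A - λI) = λ^2 + 6λ + 9 = 0.
Single eigenvalue λ = -3 with algebraic multiplicity 2.
Eigenvector v = (1,0); generalized eigenvector w with (A-λI)w=v is (1,-1).
General solution: e^(-3t)[K_1·v + K_2·(t·v + w)].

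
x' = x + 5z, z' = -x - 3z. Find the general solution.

x(t) = -c_1e^(-t)sin(t) + 2c_1e^(-t)cos(t) + 2c_2e^(-t)sin(t) + c_2e^(-t)cos(t), z(t) = -c_1e^(-t)cos(t) - c_2e^(-t)sin(t)

Coefficient matrix A = [[1, 5], [-1, -3]].
Characteristic polynomial det(A - λI) = λ^2 + 2λ + 2 = 0.
Eigenvalues λ = -1 ± i (complex conjugate pair).
For λ=-1+i: an eigenvector is (2,-1) - i(-1,0) = (2 + i, -1).
A real fundamental pair from Re and Im of e^((-1+i)t)v: X_1 = e^(-t)(cos(t)·(2,-1) + sin(t)·(-1,0)), X_2 = e^(-t)(sin(t)·(2,-1) - cos(t)·(-1,0)).
General solution: c_1X_1 + c_2X_2.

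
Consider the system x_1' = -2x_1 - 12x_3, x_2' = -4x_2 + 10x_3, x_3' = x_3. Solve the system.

x_1(t) = C_2e^(-2t) - 4C_3e^(t), x_2(t) = C_1e^(-4t) + 2C_3e^(t), x_3(t) = C_3e^(t)

Coefficient matrix A = [[-2, 0, -12], [0, -4, 10], [0, 0, 1]].
det(A - λI) = 0 gives eigenvalues λ = -4, -2, 1.
For λ=-4: eigenvector (0,1,0).
For λ=-2: eigenvector (1,0,0).
For λ=1: eigenvector (-4,2,1).
General solution: C_1e^(-4t)(0,1,0) + C_2e^(-2t)(1,0,0) + C_3e^(t)(-4,2,1).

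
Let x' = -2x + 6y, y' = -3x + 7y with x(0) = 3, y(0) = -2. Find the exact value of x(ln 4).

-1752

A = [[-2,6],[-3,7]]; eigenvalues λ = 4, 1.
Eigenvectors: (-1,-1) for λ=4, (2,1) for λ=1.
From the initial condition, c_1 = 7, c_2 = 5.
x(ln 4) = (7)(4^4)(-1) + (5)(4^1)(2) = -1752.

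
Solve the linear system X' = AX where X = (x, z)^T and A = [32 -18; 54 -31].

Coefficient matrix A = [[32, -18], [54, -31]].
Characteristic polynomial det(A - λI) = λ^2 - λ - 20 = 0.
Eigenvalues λ = 5, -4.
For λ=5: (A-λI) row 1 is [27, -18], so an eigenvector is (2, 3).
For λ=-4: (A-λI) row 1 is [36, -18], so an eigenvector is (1, 2).
General solution: K_1e^(5t)(2,3) + K_2e^(-4t)(1,2).

x(t) = 2K_1e^(5t) + K_2e^(-4t), z(t) = 3K_1e^(5t) + 2K_2e^(-4t)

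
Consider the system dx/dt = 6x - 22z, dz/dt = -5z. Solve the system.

Coefficient matrix A = [[6, -22], [0, -5]].
Characteristic polynomial det(A - λI) = λ^2 - λ - 30 = 0.
Eigenvalues λ = 6, -5.
For λ=6: (A-λI) row 1 is [0, -22], so an eigenvector is (-1, 0).
For λ=-5: (A-λI) row 1 is [11, -22], so an eigenvector is (-2, -1).
General solution: C_1e^(6t)(-1,0) + C_2e^(-5t)(-2,-1).

x(t) = -C_1e^(6t) - 2C_2e^(-5t), z(t) = -C_2e^(-5t)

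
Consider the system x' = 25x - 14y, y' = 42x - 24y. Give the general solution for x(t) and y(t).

Coefficient matrix A = [[25, -14], [42, -24]].
Characteristic polynomial det(A - λI) = λ^2 - λ - 12 = 0.
Eigenvalues λ = 4, -3.
For λ=4: (A-λI) row 1 is [21, -14], so an eigenvector is (2, 3).
For λ=-3: (A-λI) row 1 is [28, -14], so an eigenvector is (-1, -2).
General solution: c_1e^(4t)(2,3) + c_2e^(-3t)(-1,-2).

x(t) = 2c_1e^(4t) - c_2e^(-3t), y(t) = 3c_1e^(4t) - 2c_2e^(-3t)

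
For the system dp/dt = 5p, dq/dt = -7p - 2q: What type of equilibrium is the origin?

A = [[5,0],[-7,-2]]; det(A-λI) = λ^2 - 3λ - 10.
λ = -2, 5: opposite signs.

saddle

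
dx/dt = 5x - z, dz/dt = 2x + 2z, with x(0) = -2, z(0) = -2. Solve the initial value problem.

x(t) = -2e^(4t), z(t) = -2e^(4t)

Coefficient matrix A = [[5, -1], [2, 2]].
Characteristic polynomial det(A - λI) = λ^2 - 7λ + 12 = 0.
Eigenvalues λ = 3, 4.
For λ=3: (A-λI) row 1 is [2, -1], so an eigenvector is (-1, -2).
For λ=4: (A-λI) row 1 is [1, -1], so an eigenvector is (-1, -1).
General solution: c_1e^(3t)(-1,-2) + c_2e^(4t)(-1,-1).
Applying x(0)=-2, z(0)=-2 gives c_1=0, c_2=2.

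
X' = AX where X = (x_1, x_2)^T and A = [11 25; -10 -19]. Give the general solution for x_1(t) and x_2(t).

Coefficient matrix A = [[11, 25], [-10, -19]].
Characteristic polynomial det(A - λI) = λ^2 + 8λ + 41 = 0.
Eigenvalues λ = -4 ± 5i (complex conjugate pair).
For λ=-4+5i: an eigenvector is (-2,1) - i(-1,1) = (-2 + i, 1 - i).
A real fundamental pair from Re and Im of e^((-4+5i)t)v: X_1 = e^(-4t)(cos(5t)·(-2,1) + sin(5t)·(-1,1)), X_2 = e^(-4t)(sin(5t)·(-2,1) - cos(5t)·(-1,1)).
General solution: C_1X_1 + C_2X_2.

x_1(t) = -C_1e^(-4t)sin(5t) - 2C_1e^(-4t)cos(5t) - 2C_2e^(-4t)sin(5t) + C_2e^(-4t)cos(5t), x_2(t) = C_1e^(-4t)sin(5t) + C_1e^(-4t)cos(5t) + C_2e^(-4t)sin(5t) - C_2e^(-4t)cos(5t)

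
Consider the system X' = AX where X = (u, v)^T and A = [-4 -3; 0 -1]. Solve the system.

Coefficient matrix A = [[-4, -3], [0, -1]].
Characteristic polynomial det(A - λI) = λ^2 + 5λ + 4 = 0.
Eigenvalues λ = -4, -1.
For λ=-4: (A-λI) row 1 is [0, -3], so an eigenvector is (1, 0).
For λ=-1: (A-λI) row 1 is [-3, -3], so an eigenvector is (1, -1).
General solution: C_1e^(-4t)(1,0) + C_2e^(-t)(1,-1).

u(t) = C_1e^(-4t) + C_2e^(-t), v(t) = -C_2e^(-t)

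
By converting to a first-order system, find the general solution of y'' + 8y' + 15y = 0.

Let x_1 = y, x_2 = y'. Then x_1' = x_2 and x_2' = -15x_1 - 8x_2.
A = [[0,1],[-15,-8]]; det(A-λI) = λ^2 + 8λ + 15.
Eigenvalues λ = -5, -3 with eigenvectors (1,-5), (1,-3).

y(t) = c_1e^(-5t) + c_2e^(-3t)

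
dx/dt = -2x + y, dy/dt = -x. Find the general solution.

x(t) = -C_1e^(-t) - C_2te^(-t) + C_2e^(-t), y(t) = -C_1e^(-t) - C_2te^(-t)

Coefficient matrix A = [[-2, 1], [-1, 0]].
Characteristic polynomial det(A - λI) = λ^2 + 2λ + 1 = 0.
Single eigenvalue λ = -1 with algebraic multiplicity 2.
Eigenvector v = (-1,-1); generalized eigenvector w with (A-λI)w=v is (1,0).
General solution: e^(-t)[C_1·v + C_2·(t·v + w)].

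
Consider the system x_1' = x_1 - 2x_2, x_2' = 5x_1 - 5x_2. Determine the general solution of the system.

Coefficient matrix A = [[1, -2], [5, -5]].
Characteristic polynomial det(A - λI) = λ^2 + 4λ + 5 = 0.
Eigenvalues λ = -2 ± i (complex conjugate pair).
For λ=-2+i: an eigenvector is (1,1) - i(1,2) = (1 - i, 1 - 2i).
A real fundamental pair from Re and Im of e^((-2+i)t)v: X_1 = e^(-2t)(cos(t)·(1,1) + sin(t)·(1,2)), X_2 = e^(-2t)(sin(t)·(1,1) - cos(t)·(1,2)).
General solution: C_1X_1 + C_2X_2.

x_1(t) = C_1e^(-2t)sin(t) + C_1e^(-2t)cos(t) + C_2e^(-2t)sin(t) - C_2e^(-2t)cos(t), x_2(t) = 2C_1e^(-2t)sin(t) + C_1e^(-2t)cos(t) + C_2e^(-2t)sin(t) - 2C_2e^(-2t)cos(t)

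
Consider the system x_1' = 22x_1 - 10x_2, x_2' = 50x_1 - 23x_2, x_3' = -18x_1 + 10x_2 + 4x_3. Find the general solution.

x_1(t) = 2K_1e^(-3t) + K_2e^(2t), x_2(t) = 5K_1e^(-3t) + 2K_2e^(2t), x_3(t) = -2K_1e^(-3t) - K_2e^(2t) + K_3e^(4t)

Coefficient matrix A = [[22, -10, 0], [50, -23, 0], [-18, 10, 4]].
det(A - λI) = 0 gives eigenvalues λ = -3, 2, 4.
For λ=-3: eigenvector (2,5,-2).
For λ=2: eigenvector (1,2,-1).
For λ=4: eigenvector (0,0,1).
General solution: K_1e^(-3t)(2,5,-2) + K_2e^(2t)(1,2,-1) + K_3e^(4t)(0,0,1).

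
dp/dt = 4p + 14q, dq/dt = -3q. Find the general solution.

p(t) = -2C_1e^(-3t) - C_2e^(4t), q(t) = C_1e^(-3t)

Coefficient matrix A = [[4, 14], [0, -3]].
Characteristic polynomial det(A - λI) = λ^2 - λ - 12 = 0.
Eigenvalues λ = -3, 4.
For λ=-3: (A-λI) row 1 is [7, 14], so an eigenvector is (-2, 1).
For λ=4: (A-λI) row 1 is [0, 14], so an eigenvector is (-1, 0).
General solution: C_1e^(-3t)(-2,1) + C_2e^(4t)(-1,0).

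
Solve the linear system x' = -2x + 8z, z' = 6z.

Coefficient matrix A = [[-2, 8], [0, 6]].
Characteristic polynomial det(A - λI) = λ^2 - 4λ - 12 = 0.
Eigenvalues λ = -2, 6.
For λ=-2: (A-λI) row 1 is [0, 8], so an eigenvector is (1, 0).
For λ=6: (A-λI) row 1 is [-8, 8], so an eigenvector is (-1, -1).
General solution: C_1e^(-2t)(1,0) + C_2e^(6t)(-1,-1).

x(t) = C_1e^(-2t) - C_2e^(6t), z(t) = -C_2e^(6t)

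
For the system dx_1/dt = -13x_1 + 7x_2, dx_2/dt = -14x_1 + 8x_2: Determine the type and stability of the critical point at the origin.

A = [[-13,7],[-14,8]]; det(A-λI) = λ^2 + 5λ - 6.
λ = -6, 1: opposite signs.

saddle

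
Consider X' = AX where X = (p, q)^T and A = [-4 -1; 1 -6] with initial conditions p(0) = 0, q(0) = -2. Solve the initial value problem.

p(t) = 2te^(-5t), q(t) = 2te^(-5t) - 2e^(-5t)

Coefficient matrix A = [[-4, -1], [1, -6]].
Characteristic polynomial det(A - λI) = λ^2 + 10λ + 25 = 0.
Single eigenvalue λ = -5 with algebraic multiplicity 2.
Eigenvector v = (1,1); generalized eigenvector w with (A-λI)w=v is (-2,-3).
General solution: e^(-5t)[C_1·v + C_2·(t·v + w)].
Applying p(0)=0, q(0)=-2 gives C_1=4, C_2=2.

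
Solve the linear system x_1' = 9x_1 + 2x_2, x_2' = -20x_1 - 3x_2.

Coefficient matrix A = [[9, 2], [-20, -3]].
Characteristic polynomial det(A - λI) = λ^2 - 6λ + 13 = 0.
Eigenvalues λ = 3 ± 2i (complex conjugate pair).
For λ=3+2i: an eigenvector is (0,1) - i(1,-3) = (0 - i, 1 + 3i).
A real fundamental pair from Re and Im of e^((3+2i)t)v: X_1 = e^(3t)(cos(2t)·(0,1) + sin(2t)·(1,-3)), X_2 = e^(3t)(sin(2t)·(0,1) - cos(2t)·(1,-3)).
General solution: c_1X_1 + c_2X_2.

x_1(t) = c_1e^(3t)sin(2t) - c_2e^(3t)cos(2t), x_2(t) = -3c_1e^(3t)sin(2t) + c_1e^(3t)cos(2t) + c_2e^(3t)sin(2t) + 3c_2e^(3t)cos(2t)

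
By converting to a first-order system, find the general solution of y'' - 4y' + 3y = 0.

y(t) = C_1e^(t) + C_2e^(3t)

Let x_1 = y, x_2 = y'. Then x_1' = x_2 and x_2' = -3x_1 + 4x_2.
A = [[0,1],[-3,4]]; det(A-λI) = λ^2 - 4λ + 3.
Eigenvalues λ = 1, 3 with eigenvectors (1,1), (1,3).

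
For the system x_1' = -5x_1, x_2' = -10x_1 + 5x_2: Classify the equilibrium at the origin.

saddle

A = [[-5,0],[-10,5]]; det(A-λI) = λ^2 - 25.
λ = -5, 5: opposite signs.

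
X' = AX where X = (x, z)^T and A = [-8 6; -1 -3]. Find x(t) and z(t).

Coefficient matrix A = [[-8, 6], [-1, -3]].
Characteristic polynomial det(A - λI) = λ^2 + 11λ + 30 = 0.
Eigenvalues λ = -5, -6.
For λ=-5: (A-λI) row 1 is [-3, 6], so an eigenvector is (2, 1).
For λ=-6: (A-λI) row 1 is [-2, 6], so an eigenvector is (-3, -1).
General solution: K_1e^(-5t)(2,1) + K_2e^(-6t)(-3,-1).

x(t) = 2K_1e^(-5t) - 3K_2e^(-6t), z(t) = K_1e^(-5t) - K_2e^(-6t)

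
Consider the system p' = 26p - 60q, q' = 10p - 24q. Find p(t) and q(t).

p(t) = 2C_1e^(-4t) + 3C_2e^(6t), q(t) = C_1e^(-4t) + C_2e^(6t)

Coefficient matrix A = [[26, -60], [10, -24]].
Characteristic polynomial det(A - λI) = λ^2 - 2λ - 24 = 0.
Eigenvalues λ = -4, 6.
For λ=-4: (A-λI) row 1 is [30, -60], so an eigenvector is (2, 1).
For λ=6: (A-λI) row 1 is [20, -60], so an eigenvector is (3, 1).
General solution: C_1e^(-4t)(2,1) + C_2e^(6t)(3,1).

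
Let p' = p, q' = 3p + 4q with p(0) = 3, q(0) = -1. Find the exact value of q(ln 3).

153

A = [[1,0],[3,4]]; eigenvalues λ = 1, 4.
Eigenvectors: (1,-1) for λ=1, (0,1) for λ=4.
From the initial condition, c_1 = 3, c_2 = 2.
q(ln 3) = (3)(3^1)(-1) + (2)(3^4)(1) = 153.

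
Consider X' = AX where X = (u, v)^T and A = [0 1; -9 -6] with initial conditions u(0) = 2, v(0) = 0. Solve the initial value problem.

Coefficient matrix A = [[0, 1], [-9, -6]].
Characteristic polynomial det(A - λI) = λ^2 + 6λ + 9 = 0.
Single eigenvalue λ = -3 with algebraic multiplicity 2.
Eigenvector v = (-1,3); generalized eigenvector w with (A-λI)w=v is (0,-1).
General solution: e^(-3t)[C_1·v + C_2·(t·v + w)].
Applying u(0)=2, v(0)=0 gives C_1=-2, C_2=-6.

u(t) = 6te^(-3t) + 2e^(-3t), v(t) = -18te^(-3t)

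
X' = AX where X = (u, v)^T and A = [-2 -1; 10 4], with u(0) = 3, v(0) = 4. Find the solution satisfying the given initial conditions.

Coefficient matrix A = [[-2, -1], [10, 4]].
Characteristic polynomial det(A - λI) = λ^2 - 2λ + 2 = 0.
Eigenvalues λ = 1 ± i (complex conjugate pair).
For λ=1+i: an eigenvector is (0,-1) - i(1,-3) = (0 - i, -1 + 3i).
A real fundamental pair from Re and Im of e^((1+i)t)v: X_1 = e^(t)(cos(t)·(0,-1) + sin(t)·(1,-3)), X_2 = e^(t)(sin(t)·(0,-1) - cos(t)·(1,-3)).
General solution: C_1X_1 + C_2X_2.
Applying u(0)=3, v(0)=4 gives C_1=-13, C_2=-3.

u(t) = -13e^(t)sin(t) + 3e^(t)cos(t), v(t) = 42e^(t)sin(t) + 4e^(t)cos(t)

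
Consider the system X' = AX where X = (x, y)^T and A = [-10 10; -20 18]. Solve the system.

x(t) = -2K_1e^(4t)sin(2t) + K_1e^(4t)cos(2t) + K_2e^(4t)sin(2t) + 2K_2e^(4t)cos(2t), y(t) = -3K_1e^(4t)sin(2t) + K_1e^(4t)cos(2t) + K_2e^(4t)sin(2t) + 3K_2e^(4t)cos(2t)

Coefficient matrix A = [[-10, 10], [-20, 18]].
Characteristic polynomial det(A - λI) = λ^2 - 8λ + 20 = 0.
Eigenvalues λ = 4 ± 2i (complex conjugate pair).
For λ=4+2i: an eigenvector is (1,1) - i(-2,-3) = (1 + 2i, 1 + 3i).
A real fundamental pair from Re and Im of e^((4+2i)t)v: X_1 = e^(4t)(cos(2t)·(1,1) + sin(2t)·(-2,-3)), X_2 = e^(4t)(sin(2t)·(1,1) - cos(2t)·(-2,-3)).
General solution: K_1X_1 + K_2X_2.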